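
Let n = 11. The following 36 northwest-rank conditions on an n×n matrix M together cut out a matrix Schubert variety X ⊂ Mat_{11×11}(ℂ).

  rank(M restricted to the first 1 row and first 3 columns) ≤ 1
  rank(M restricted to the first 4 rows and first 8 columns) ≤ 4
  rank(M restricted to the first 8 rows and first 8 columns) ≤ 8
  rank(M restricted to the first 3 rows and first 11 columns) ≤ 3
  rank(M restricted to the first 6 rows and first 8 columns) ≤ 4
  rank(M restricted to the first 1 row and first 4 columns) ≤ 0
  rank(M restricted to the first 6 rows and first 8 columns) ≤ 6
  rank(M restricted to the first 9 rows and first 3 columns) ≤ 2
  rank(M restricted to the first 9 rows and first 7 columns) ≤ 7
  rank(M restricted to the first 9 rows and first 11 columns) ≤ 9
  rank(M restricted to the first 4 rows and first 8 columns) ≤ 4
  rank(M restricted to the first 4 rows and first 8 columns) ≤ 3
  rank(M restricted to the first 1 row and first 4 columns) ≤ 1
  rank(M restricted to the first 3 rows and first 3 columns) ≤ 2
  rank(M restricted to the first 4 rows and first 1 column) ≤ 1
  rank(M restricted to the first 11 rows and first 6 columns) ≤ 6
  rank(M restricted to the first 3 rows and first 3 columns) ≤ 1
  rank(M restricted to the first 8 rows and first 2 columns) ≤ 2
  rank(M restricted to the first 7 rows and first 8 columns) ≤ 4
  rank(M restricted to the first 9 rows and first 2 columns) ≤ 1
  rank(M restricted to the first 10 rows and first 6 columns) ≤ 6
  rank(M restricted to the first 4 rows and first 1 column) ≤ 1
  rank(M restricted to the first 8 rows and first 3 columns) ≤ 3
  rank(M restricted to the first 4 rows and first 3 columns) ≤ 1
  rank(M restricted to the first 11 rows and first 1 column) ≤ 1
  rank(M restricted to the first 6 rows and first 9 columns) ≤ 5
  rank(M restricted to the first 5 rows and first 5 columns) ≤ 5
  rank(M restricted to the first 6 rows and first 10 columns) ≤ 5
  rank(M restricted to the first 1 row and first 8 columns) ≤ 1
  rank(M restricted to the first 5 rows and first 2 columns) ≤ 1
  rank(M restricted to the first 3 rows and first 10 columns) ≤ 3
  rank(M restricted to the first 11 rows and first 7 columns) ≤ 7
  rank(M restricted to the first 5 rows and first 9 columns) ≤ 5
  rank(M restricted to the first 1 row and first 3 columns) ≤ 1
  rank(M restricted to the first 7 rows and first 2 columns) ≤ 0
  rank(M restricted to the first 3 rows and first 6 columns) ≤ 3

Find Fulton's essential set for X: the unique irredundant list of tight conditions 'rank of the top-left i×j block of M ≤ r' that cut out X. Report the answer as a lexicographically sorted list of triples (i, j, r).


The tightest implied rank at each (i,j), from the 36 conditions:

  0 0 0 0 1 1 1 1 1 1 1
  0 0 1 1 2 2 2 2 2 2 2
  0 0 1 2 3 3 3 3 3 3 3
  0 0 1 2 3 3 3 3 4 4 4
  0 0 1 2 3 4 4 4 5 5 5
  0 0 1 2 3 4 4 4 5 5 6
  0 0 1 2 3 4 4 4 5 6 7
  1 1 2 3 4 5 5 5 6 7 8
  1 1 2 3 4 5 6 6 7 8 9
  1 2 3 4 5 6 7 7 8 9 10
  1 2 3 4 5 6 7 8 9 10 11

the unique w with this rank table is (5, 3, 4, 9, 6, 11, 10, 1, 7, 2, 8).

Fulton essential set (6 of the 25 Rothe cells):

[(1, 4, 0), (4, 8, 3), (6, 10, 5), (7, 2, 0), (7, 8, 4), (9, 2, 1)]


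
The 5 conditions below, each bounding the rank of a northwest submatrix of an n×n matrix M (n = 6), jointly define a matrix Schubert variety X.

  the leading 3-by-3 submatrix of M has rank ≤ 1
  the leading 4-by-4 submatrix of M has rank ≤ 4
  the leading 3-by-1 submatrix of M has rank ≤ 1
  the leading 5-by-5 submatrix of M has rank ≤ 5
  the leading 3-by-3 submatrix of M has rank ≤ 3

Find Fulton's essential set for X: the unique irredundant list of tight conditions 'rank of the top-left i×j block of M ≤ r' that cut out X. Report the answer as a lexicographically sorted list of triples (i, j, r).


Recovering R(i,j) via the rank-extension bound from the 5 conditions:

  i=1: 1 | 1 | 1 | 1 | 1 | 1
  i=2: 1 | 1 | 1 | 2 | 2 | 2
  i=3: 1 | 1 | 1 | 2 | 3 | 3
  i=4: 1 | 2 | 2 | 3 | 4 | 4
  i=5: 1 | 2 | 3 | 4 | 5 | 5
  i=6: 1 | 2 | 3 | 4 | 5 | 6

giving w = (1, 4, 5, 2, 3, 6) via Δ²R.

Fulton essential set (1 of the 4 Rothe cells):

[(3, 3, 1)]


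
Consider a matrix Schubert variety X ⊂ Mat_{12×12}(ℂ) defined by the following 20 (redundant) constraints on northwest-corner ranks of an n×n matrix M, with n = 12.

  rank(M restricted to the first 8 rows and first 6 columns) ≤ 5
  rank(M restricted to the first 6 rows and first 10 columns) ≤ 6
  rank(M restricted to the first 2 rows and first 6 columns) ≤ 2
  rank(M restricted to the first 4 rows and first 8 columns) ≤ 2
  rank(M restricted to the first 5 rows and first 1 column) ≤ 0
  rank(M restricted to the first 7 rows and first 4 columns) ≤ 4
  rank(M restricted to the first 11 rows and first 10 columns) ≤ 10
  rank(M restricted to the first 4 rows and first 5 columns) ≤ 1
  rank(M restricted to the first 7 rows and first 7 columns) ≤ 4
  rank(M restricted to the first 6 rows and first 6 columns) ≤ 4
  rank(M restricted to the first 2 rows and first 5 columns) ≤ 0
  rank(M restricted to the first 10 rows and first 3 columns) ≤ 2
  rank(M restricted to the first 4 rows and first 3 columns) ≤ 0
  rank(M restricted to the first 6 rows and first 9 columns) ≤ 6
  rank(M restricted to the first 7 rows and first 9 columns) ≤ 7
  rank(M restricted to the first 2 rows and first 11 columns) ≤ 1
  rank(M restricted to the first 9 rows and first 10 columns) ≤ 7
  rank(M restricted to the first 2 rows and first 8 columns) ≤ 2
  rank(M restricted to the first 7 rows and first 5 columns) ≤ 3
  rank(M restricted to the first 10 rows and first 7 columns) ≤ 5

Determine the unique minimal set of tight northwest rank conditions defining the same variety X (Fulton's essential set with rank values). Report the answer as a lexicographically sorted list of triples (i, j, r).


Recovering R(i,j) via the rank-extension bound from the 20 conditions:

  R[1]: 0 | 0 | 0 | 0 | 0 | 1 | 1 | 1 | 1 | 1 | 1 | 1
  R[2]: 0 | 0 | 0 | 0 | 0 | 1 | 1 | 1 | 1 | 1 | 1 | 2
  R[3]: 0 | 0 | 0 | 1 | 1 | 2 | 2 | 2 | 2 | 2 | 2 | 3
  R[4]: 0 | 0 | 0 | 1 | 1 | 2 | 2 | 2 | 3 | 3 | 3 | 4
  R[5]: 0 | 1 | 1 | 2 | 2 | 3 | 3 | 3 | 4 | 4 | 4 | 5
  R[6]: 1 | 2 | 2 | 3 | 3 | 4 | 4 | 4 | 5 | 5 | 5 | 6
  R[7]: 1 | 2 | 2 | 3 | 3 | 4 | 4 | 5 | 6 | 6 | 6 | 7
  R[8]: 1 | 2 | 2 | 3 | 4 | 5 | 5 | 6 | 7 | 7 | 7 | 8
  R[9]: 1 | 2 | 2 | 3 | 4 | 5 | 5 | 6 | 7 | 7 | 8 | 9
  R[10]: 1 | 2 | 2 | 3 | 4 | 5 | 5 | 6 | 7 | 8 | 9 | 10
  R[11]: 1 | 2 | 3 | 4 | 5 | 6 | 6 | 7 | 8 | 9 | 10 | 11
  R[12]: 1 | 2 | 3 | 4 | 5 | 6 | 7 | 8 | 9 | 10 | 11 | 12

the unique w with this rank table is (6, 12, 4, 9, 2, 1, 8, 5, 11, 10, 3, 7).

D(w) has 34 cells with 11 SE-corners; essential set:

[(2, 5, 0), (2, 11, 1), (4, 3, 0), (4, 5, 1), (4, 8, 2), (5, 1, 0), (7, 5, 3), (7, 7, 4), (9, 10, 7), (10, 3, 2), (10, 7, 5)]


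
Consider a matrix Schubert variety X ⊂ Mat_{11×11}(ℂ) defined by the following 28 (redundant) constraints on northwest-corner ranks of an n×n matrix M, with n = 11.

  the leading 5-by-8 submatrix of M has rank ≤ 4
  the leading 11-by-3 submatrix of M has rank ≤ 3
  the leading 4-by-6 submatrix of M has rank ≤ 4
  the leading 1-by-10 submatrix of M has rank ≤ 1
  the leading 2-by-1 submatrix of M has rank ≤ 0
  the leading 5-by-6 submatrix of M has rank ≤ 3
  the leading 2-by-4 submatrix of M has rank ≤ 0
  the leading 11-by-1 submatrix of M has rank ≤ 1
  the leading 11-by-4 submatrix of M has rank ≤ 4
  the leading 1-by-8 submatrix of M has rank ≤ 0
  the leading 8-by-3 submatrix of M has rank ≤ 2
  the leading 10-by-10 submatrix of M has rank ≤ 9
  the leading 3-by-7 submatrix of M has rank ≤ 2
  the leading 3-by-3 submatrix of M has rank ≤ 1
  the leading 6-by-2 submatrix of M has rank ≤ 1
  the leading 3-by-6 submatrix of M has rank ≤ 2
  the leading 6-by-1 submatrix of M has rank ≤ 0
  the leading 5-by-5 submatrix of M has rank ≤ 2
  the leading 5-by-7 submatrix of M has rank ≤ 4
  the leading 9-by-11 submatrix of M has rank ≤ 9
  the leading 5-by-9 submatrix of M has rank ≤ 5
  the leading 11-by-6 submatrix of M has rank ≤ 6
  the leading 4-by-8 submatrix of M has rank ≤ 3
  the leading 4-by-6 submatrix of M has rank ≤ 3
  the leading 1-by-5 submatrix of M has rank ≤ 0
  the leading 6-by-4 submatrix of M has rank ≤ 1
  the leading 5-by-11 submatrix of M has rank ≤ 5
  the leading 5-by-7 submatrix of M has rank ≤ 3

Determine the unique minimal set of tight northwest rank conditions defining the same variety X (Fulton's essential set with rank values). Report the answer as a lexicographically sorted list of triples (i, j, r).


Recovering R(i,j) via the rank-extension bound from the 28 conditions:

  row 1: 0, 0, 0, 0, 0, 0, 0, 0, 1, 1, 1
  row 2: 0, 0, 0, 0, 1, 1, 1, 1, 2, 2, 2
  row 3: 0, 1, 1, 1, 2, 2, 2, 2, 3, 3, 3
  row 4: 0, 1, 1, 1, 2, 3, 3, 3, 4, 4, 4
  row 5: 0, 1, 1, 1, 2, 3, 3, 4, 5, 5, 5
  row 6: 0, 1, 1, 1, 2, 3, 4, 5, 6, 6, 6
  row 7: 1, 2, 2, 2, 3, 4, 5, 6, 7, 7, 7
  row 8: 1, 2, 2, 3, 4, 5, 6, 7, 8, 8, 8
  row 9: 1, 2, 3, 4, 5, 6, 7, 8, 9, 9, 9
  row 10: 1, 2, 3, 4, 5, 6, 7, 8, 9, 9, 10
  row 11: 1, 2, 3, 4, 5, 6, 7, 8, 9, 10, 11

reading off 1-entries of Δ²R: w = (9, 5, 2, 6, 8, 7, 1, 4, 3, 11, 10).

D(w) has 25 cells with 7 SE-corners; essential set:

[(1, 8, 0), (2, 4, 0), (5, 7, 3), (6, 1, 0), (6, 4, 1), (8, 3, 2), (10, 10, 9)]


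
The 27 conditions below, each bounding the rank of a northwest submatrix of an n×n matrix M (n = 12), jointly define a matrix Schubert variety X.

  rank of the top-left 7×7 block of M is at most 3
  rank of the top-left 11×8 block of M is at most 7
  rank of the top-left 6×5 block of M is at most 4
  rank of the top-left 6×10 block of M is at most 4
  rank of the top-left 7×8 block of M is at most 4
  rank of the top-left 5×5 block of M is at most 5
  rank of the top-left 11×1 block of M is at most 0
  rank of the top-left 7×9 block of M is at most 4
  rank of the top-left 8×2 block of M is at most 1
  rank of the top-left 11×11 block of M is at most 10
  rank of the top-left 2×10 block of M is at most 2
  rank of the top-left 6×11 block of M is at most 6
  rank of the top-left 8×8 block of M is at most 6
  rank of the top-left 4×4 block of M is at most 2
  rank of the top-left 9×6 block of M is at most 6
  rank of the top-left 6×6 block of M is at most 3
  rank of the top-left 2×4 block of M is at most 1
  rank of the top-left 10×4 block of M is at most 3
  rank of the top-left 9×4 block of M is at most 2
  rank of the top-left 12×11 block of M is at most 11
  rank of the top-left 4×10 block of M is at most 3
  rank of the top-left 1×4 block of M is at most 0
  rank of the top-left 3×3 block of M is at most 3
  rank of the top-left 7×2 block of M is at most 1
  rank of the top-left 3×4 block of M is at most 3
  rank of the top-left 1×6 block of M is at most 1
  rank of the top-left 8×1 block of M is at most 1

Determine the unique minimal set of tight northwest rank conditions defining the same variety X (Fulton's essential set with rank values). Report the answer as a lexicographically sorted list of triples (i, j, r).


The tightest implied rank at each (i,j), from the 27 conditions:

  i=1: 0  0  0  0  1  1  1  1  1  1  1  1
  i=2: 0  1  1  1  2  2  2  2  2  2  2  2
  i=3: 0  1  2  2  3  3  3  3  3  3  3  3
  i=4: 0  1  2  2  3  3  3  3  3  3  4  4
  i=5: 0  1  2  2  3  3  3  4  4  4  5  5
  i=6: 0  1  2  2  3  3  3  4  4  4  5  6
  i=7: 0  1  2  2  3  3  3  4  4  5  6  7
  i=8: 0  1  2  2  3  4  4  5  5  6  7  8
  i=9: 0  1  2  2  3  4  5  6  6  7  8  9
  i=10: 0  1  2  3  4  5  6  7  7  8  9  10
  i=11: 0  1  2  3  4  5  6  7  8  9  10  11
  i=12: 1  2  3  4  5  6  7  8  9  10  11  12

hence w(1..12) = (5, 2, 3, 11, 8, 12, 10, 6, 7, 4, 9, 1).

Fulton essential set (7 of the 34 Rothe cells):

[(1, 4, 0), (4, 10, 3), (6, 10, 4), (7, 7, 3), (7, 9, 4), (9, 4, 2), (11, 1, 0)]


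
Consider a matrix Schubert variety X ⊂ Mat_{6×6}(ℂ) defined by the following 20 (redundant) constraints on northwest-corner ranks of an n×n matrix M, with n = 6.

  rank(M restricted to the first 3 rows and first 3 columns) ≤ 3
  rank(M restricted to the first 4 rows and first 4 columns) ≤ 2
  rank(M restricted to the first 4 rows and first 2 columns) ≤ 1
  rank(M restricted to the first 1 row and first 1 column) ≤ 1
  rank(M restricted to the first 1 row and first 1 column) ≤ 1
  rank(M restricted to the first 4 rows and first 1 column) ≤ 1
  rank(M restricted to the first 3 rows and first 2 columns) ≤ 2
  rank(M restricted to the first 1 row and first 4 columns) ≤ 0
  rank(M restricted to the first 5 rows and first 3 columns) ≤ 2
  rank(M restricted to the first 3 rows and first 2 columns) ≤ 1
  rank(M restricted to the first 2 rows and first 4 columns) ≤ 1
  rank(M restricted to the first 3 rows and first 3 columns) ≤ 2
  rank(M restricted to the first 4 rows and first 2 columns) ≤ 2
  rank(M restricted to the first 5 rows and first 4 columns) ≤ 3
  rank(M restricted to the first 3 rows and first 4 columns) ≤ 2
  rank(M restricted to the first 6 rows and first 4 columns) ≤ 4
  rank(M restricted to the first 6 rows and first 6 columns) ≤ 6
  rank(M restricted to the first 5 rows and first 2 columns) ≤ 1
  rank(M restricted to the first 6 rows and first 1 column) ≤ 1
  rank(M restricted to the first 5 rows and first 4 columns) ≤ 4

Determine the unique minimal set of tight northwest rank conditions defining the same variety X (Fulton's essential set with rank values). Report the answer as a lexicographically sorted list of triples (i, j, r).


Recovering R(i,j) via the rank-extension bound from the 20 conditions:

  row 1: 0  0  0  0  1  1
  row 2: 1  1  1  1  2  2
  row 3: 1  1  2  2  3  3
  row 4: 1  1  2  2  3  4
  row 5: 1  1  2  3  4  5
  row 6: 1  2  3  4  5  6

giving w = (5, 1, 3, 6, 4, 2) via Δ²R.

Rothe diagram D(w) (8 cells), 3 SE-corners (essential conditions):

[(1, 4, 0), (4, 4, 2), (5, 2, 1)]


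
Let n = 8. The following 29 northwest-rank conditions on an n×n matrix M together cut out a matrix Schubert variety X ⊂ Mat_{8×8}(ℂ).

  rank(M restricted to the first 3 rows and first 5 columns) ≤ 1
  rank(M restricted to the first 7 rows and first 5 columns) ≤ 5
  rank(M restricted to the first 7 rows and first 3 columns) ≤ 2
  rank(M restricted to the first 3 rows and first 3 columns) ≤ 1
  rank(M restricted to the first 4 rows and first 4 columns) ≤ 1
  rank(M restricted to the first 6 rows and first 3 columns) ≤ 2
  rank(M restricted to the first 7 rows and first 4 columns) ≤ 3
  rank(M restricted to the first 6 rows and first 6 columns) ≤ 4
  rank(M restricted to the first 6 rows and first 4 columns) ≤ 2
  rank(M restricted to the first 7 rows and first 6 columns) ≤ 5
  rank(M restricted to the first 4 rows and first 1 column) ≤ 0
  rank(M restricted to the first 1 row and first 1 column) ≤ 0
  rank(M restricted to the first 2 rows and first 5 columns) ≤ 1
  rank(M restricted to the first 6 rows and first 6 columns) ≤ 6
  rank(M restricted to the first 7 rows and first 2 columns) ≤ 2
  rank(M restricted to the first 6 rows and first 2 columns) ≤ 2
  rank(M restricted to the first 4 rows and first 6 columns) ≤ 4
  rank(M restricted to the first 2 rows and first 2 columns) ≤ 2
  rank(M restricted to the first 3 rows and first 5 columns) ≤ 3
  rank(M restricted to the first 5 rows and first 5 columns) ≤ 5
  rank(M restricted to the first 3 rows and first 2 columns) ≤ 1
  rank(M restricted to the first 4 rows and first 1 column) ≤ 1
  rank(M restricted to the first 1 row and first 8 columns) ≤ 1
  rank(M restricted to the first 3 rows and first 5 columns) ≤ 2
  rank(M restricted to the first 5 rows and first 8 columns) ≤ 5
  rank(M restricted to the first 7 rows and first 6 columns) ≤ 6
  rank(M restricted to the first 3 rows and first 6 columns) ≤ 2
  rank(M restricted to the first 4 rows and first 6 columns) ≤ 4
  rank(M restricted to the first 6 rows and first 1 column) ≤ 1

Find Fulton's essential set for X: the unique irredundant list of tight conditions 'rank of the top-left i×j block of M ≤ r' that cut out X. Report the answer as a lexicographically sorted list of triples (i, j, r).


Propagating the 29 rank bounds to every northwest block:

  R[1]: 0 | 1 | 1 | 1 | 1 | 1 | 1 | 1
  R[2]: 0 | 1 | 1 | 1 | 1 | 2 | 2 | 2
  R[3]: 0 | 1 | 1 | 1 | 1 | 2 | 3 | 3
  R[4]: 0 | 1 | 1 | 1 | 2 | 3 | 4 | 4
  R[5]: 1 | 2 | 2 | 2 | 3 | 4 | 5 | 5
  R[6]: 1 | 2 | 2 | 2 | 3 | 4 | 5 | 6
  R[7]: 1 | 2 | 2 | 3 | 4 | 5 | 6 | 7
  R[8]: 1 | 2 | 3 | 4 | 5 | 6 | 7 | 8

giving w = (2, 6, 7, 5, 1, 8, 4, 3) via Δ²R.

Rothe diagram D(w) (15 cells), 5 SE-corners (essential conditions):

[(3, 5, 1), (4, 1, 0), (4, 4, 1), (6, 4, 2), (7, 3, 2)]


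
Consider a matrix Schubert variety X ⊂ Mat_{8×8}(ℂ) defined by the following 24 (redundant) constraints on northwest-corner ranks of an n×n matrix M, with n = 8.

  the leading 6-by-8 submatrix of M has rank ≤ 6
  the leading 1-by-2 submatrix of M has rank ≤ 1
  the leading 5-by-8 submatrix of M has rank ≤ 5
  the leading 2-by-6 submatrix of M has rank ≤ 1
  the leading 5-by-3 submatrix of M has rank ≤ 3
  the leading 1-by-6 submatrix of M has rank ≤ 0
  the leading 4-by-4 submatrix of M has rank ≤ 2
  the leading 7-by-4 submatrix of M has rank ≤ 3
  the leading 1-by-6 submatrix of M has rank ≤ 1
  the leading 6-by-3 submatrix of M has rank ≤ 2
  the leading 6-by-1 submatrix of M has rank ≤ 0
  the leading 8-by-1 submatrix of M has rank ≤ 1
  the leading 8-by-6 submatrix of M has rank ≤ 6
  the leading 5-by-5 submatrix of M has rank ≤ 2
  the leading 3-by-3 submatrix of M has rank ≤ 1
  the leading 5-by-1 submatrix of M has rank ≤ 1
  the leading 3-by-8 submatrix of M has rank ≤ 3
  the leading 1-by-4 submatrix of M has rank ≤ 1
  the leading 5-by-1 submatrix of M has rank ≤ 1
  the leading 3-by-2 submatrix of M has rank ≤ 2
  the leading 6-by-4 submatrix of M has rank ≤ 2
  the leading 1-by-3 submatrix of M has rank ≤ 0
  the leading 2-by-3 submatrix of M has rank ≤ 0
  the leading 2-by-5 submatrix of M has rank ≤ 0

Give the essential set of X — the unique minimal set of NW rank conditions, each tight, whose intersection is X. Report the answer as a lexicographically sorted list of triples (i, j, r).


Rank table r_w(8×8) implied by the 24 constraints:

  0, 0, 0, 0, 0, 0, 1, 1
  0, 0, 0, 0, 0, 1, 2, 2
  0, 1, 1, 1, 1, 2, 3, 3
  0, 1, 2, 2, 2, 3, 4, 4
  0, 1, 2, 2, 2, 3, 4, 5
  0, 1, 2, 2, 3, 4, 5, 6
  1, 2, 3, 3, 4, 5, 6, 7
  1, 2, 3, 4, 5, 6, 7, 8

the unique w with this rank table is (7, 6, 2, 3, 8, 5, 1, 4).

Fulton essential set (5 of the 18 Rothe cells):

[(1, 6, 0), (2, 5, 0), (5, 5, 2), (6, 1, 0), (6, 4, 2)]


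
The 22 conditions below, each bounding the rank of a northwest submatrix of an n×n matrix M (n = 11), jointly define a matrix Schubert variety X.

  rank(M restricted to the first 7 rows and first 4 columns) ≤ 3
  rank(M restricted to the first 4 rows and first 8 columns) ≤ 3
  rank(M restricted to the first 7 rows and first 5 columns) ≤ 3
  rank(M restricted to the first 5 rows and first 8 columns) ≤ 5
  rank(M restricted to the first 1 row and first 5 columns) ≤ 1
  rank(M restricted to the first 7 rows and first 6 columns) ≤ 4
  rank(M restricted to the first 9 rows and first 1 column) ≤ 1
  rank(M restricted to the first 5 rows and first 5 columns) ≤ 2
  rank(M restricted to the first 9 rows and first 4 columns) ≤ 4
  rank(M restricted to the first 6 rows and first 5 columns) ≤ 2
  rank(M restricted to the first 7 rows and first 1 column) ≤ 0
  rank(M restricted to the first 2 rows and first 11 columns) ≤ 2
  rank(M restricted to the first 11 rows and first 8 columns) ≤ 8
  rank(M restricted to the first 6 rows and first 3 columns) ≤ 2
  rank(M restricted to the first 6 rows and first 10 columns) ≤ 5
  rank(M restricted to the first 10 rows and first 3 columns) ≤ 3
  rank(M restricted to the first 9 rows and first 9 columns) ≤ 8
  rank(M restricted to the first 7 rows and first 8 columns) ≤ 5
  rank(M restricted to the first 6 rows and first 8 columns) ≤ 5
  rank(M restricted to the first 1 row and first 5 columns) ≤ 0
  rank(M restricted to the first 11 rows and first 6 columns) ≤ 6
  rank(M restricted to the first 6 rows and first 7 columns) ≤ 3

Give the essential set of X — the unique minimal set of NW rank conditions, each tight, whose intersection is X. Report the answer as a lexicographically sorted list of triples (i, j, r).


Rank table r_w(11×11) implied by the 22 constraints:

  i=1: 0 | 0 | 0 | 0 | 0 | 1 | 1 | 1 | 1 | 1 | 1
  i=2: 0 | 1 | 1 | 1 | 1 | 2 | 2 | 2 | 2 | 2 | 2
  i=3: 0 | 1 | 2 | 2 | 2 | 3 | 3 | 3 | 3 | 3 | 3
  i=4: 0 | 1 | 2 | 2 | 2 | 3 | 3 | 3 | 4 | 4 | 4
  i=5: 0 | 1 | 2 | 2 | 2 | 3 | 3 | 4 | 5 | 5 | 5
  i=6: 0 | 1 | 2 | 2 | 2 | 3 | 3 | 4 | 5 | 5 | 6
  i=7: 0 | 1 | 2 | 3 | 3 | 4 | 4 | 5 | 6 | 6 | 7
  i=8: 1 | 2 | 3 | 4 | 4 | 5 | 5 | 6 | 7 | 7 | 8
  i=9: 1 | 2 | 3 | 4 | 5 | 6 | 6 | 7 | 8 | 8 | 9
  i=10: 1 | 2 | 3 | 4 | 5 | 6 | 7 | 8 | 9 | 9 | 10
  i=11: 1 | 2 | 3 | 4 | 5 | 6 | 7 | 8 | 9 | 10 | 11

second differences of R give the permutation w = (6, 2, 3, 9, 8, 11, 4, 1, 5, 7, 10).

ℓ(w)=22; the 6 essential cells (i,j,r):

[(1, 5, 0), (4, 8, 3), (6, 5, 2), (6, 7, 3), (6, 10, 5), (7, 1, 0)]


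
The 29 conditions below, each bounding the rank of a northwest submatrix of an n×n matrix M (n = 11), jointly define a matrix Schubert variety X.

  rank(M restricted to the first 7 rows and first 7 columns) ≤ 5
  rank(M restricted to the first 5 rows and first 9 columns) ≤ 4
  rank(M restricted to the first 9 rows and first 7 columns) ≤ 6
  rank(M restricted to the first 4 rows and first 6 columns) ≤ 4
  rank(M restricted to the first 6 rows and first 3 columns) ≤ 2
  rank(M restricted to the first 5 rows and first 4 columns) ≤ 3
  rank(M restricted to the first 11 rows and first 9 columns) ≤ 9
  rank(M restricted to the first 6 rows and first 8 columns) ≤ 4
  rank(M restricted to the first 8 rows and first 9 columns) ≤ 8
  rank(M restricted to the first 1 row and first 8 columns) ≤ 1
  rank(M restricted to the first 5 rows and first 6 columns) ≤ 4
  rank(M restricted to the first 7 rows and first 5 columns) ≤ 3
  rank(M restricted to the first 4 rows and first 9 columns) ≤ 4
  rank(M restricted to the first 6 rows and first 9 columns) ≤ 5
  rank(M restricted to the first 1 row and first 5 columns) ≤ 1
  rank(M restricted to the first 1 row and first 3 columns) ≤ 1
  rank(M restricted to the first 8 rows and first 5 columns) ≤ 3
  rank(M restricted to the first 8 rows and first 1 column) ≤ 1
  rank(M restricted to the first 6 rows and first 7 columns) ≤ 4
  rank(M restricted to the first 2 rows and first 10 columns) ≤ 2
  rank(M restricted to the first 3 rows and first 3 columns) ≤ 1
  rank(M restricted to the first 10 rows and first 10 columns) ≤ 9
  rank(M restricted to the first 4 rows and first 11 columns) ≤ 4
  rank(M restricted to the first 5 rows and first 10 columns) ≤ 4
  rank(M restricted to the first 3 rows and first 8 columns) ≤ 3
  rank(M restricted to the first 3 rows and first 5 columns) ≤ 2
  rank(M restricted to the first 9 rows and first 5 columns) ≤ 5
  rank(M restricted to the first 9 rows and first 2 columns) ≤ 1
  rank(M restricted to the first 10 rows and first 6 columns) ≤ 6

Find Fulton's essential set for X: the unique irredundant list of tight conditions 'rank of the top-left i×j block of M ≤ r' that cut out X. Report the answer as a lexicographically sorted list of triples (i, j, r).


Computing R[i][j] = min implied NW-rank bound (n=11, 29 conditions):

  i=1: 1, 1, 1, 1, 1, 1, 1, 1, 1, 1, 1
  i=2: 1, 1, 1, 2, 2, 2, 2, 2, 2, 2, 2
  i=3: 1, 1, 1, 2, 2, 3, 3, 3, 3, 3, 3
  i=4: 1, 1, 2, 3, 3, 4, 4, 4, 4, 4, 4
  i=5: 1, 1, 2, 3, 3, 4, 4, 4, 4, 4, 5
  i=6: 1, 1, 2, 3, 3, 4, 4, 4, 5, 5, 6
  i=7: 1, 1, 2, 3, 3, 4, 5, 5, 6, 6, 7
  i=8: 1, 1, 2, 3, 3, 4, 5, 6, 7, 7, 8
  i=9: 1, 1, 2, 3, 4, 5, 6, 7, 8, 8, 9
  i=10: 1, 2, 3, 4, 5, 6, 7, 8, 9, 9, 10
  i=11: 1, 2, 3, 4, 5, 6, 7, 8, 9, 10, 11

the unique w with this rank table is (1, 4, 6, 3, 11, 9, 7, 8, 5, 2, 10).

ℓ(w)=21; the 6 essential cells (i,j,r):

[(3, 3, 1), (3, 5, 2), (5, 10, 4), (6, 8, 4), (8, 5, 3), (9, 2, 1)]


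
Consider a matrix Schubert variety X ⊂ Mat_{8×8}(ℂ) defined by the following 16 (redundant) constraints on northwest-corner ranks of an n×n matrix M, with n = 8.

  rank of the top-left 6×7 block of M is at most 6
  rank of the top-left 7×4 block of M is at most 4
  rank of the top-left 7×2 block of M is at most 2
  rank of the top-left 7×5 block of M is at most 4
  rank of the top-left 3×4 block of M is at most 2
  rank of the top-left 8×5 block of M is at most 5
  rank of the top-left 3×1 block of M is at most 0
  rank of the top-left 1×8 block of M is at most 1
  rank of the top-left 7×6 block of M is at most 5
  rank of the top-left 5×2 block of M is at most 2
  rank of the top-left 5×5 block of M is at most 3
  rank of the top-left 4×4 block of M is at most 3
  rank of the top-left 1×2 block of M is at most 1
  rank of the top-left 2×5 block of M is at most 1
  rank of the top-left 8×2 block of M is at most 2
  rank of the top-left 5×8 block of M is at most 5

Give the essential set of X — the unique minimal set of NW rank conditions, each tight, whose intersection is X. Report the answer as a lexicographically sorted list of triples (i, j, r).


Propagating the 16 rank bounds to every northwest block:

  row 1: 0, 1, 1, 1, 1, 1, 1, 1
  row 2: 0, 1, 1, 1, 1, 2, 2, 2
  row 3: 0, 1, 2, 2, 2, 3, 3, 3
  row 4: 1, 2, 3, 3, 3, 4, 4, 4
  row 5: 1, 2, 3, 3, 3, 4, 5, 5
  row 6: 1, 2, 3, 4, 4, 5, 6, 6
  row 7: 1, 2, 3, 4, 4, 5, 6, 7
  row 8: 1, 2, 3, 4, 5, 6, 7, 8

reading off 1-entries of Δ²R: w = (2, 6, 3, 1, 7, 4, 8, 5).

|D(w)|=9, |Ess(w)|=4:

[(2, 5, 1), (3, 1, 0), (5, 5, 3), (7, 5, 4)]


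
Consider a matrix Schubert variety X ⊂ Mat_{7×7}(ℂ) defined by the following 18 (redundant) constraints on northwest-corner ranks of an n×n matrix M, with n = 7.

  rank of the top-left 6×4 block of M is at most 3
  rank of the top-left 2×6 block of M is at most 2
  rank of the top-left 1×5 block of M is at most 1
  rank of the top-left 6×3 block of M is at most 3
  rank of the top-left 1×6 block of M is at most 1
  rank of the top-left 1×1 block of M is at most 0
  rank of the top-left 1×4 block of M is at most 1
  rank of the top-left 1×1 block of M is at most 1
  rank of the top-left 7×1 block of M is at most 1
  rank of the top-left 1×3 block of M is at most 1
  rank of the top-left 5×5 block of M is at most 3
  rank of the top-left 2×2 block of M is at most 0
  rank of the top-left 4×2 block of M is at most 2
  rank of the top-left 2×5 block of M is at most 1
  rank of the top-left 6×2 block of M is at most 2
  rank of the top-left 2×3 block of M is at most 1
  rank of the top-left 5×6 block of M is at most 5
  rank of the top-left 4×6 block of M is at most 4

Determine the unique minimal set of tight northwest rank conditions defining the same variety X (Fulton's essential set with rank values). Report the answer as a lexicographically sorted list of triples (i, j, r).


Computing R[i][j] = min implied NW-rank bound (n=7, 18 conditions):

  i=1: 0 | 0 | 1 | 1 | 1 | 1 | 1
  i=2: 0 | 0 | 1 | 1 | 1 | 2 | 2
  i=3: 1 | 1 | 2 | 2 | 2 | 3 | 3
  i=4: 1 | 2 | 3 | 3 | 3 | 4 | 4
  i=5: 1 | 2 | 3 | 3 | 3 | 4 | 5
  i=6: 1 | 2 | 3 | 3 | 4 | 5 | 6
  i=7: 1 | 2 | 3 | 4 | 5 | 6 | 7

reading off 1-entries of Δ²R: w = (3, 6, 1, 2, 7, 5, 4).

|D(w)|=9, |Ess(w)|=4:

[(2, 2, 0), (2, 5, 1), (5, 5, 3), (6, 4, 3)]


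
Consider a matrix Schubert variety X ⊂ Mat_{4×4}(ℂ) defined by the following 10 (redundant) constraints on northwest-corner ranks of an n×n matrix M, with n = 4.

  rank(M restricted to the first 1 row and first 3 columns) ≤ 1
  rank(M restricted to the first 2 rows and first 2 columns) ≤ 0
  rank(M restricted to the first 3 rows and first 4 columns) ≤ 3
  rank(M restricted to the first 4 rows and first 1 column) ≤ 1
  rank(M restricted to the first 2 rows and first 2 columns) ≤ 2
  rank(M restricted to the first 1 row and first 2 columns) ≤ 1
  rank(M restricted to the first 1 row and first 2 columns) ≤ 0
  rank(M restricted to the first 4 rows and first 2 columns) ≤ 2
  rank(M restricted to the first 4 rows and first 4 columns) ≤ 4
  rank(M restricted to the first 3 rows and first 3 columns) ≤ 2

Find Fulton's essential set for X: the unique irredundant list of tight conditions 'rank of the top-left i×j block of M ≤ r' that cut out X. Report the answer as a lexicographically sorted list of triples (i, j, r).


Recovering R(i,j) via the rank-extension bound from the 10 conditions:

  i=1: 0 | 0 | 1 | 1
  i=2: 0 | 0 | 1 | 2
  i=3: 1 | 1 | 2 | 3
  i=4: 1 | 2 | 3 | 4

hence w(1..4) = (3, 4, 1, 2).

D(w) has 4 cells with 1 SE-corner; essential set:

[(2, 2, 0)]


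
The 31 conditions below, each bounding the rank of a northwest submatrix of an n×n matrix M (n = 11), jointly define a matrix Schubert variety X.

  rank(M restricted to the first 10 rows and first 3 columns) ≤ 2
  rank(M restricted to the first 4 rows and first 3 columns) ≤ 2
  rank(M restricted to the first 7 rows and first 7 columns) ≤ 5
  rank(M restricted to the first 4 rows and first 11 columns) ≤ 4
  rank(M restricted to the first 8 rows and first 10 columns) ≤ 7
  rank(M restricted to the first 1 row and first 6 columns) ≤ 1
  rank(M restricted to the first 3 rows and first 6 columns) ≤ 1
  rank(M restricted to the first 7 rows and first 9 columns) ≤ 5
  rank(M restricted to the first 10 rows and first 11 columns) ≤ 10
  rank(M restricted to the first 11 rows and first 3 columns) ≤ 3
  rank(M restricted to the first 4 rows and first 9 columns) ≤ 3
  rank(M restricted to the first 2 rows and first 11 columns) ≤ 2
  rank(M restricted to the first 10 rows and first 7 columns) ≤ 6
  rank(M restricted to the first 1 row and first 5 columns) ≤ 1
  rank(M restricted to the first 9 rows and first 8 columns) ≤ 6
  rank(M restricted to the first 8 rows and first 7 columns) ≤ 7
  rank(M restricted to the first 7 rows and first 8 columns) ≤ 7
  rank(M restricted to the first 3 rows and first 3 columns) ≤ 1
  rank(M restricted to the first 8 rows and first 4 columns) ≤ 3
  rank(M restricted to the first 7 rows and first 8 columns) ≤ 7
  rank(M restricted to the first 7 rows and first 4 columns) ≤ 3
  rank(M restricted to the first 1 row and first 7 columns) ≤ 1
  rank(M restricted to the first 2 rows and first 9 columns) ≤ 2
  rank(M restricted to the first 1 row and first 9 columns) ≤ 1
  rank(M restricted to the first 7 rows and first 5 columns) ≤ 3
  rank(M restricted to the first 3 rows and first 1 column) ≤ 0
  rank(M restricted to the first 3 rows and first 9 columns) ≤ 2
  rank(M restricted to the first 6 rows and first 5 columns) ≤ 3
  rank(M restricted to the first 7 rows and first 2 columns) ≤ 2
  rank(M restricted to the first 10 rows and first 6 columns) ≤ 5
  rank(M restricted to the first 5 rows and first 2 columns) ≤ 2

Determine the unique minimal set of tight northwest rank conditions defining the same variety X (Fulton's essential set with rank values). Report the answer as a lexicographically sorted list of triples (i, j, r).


Reconstructing r_w from the 31 given conditions:

  R[1]: 0 1 1 1 1 1 1 1 1 1 1
  R[2]: 0 1 1 1 1 1 2 2 2 2 2
  R[3]: 0 1 1 1 1 1 2 2 2 3 3
  R[4]: 1 2 2 2 2 2 3 3 3 4 4
  R[5]: 1 2 2 3 3 3 4 4 4 5 5
  R[6]: 1 2 2 3 3 4 5 5 5 6 6
  R[7]: 1 2 2 3 3 4 5 5 5 6 7
  R[8]: 1 2 2 3 4 5 6 6 6 7 8
  R[9]: 1 2 2 3 4 5 6 6 7 8 9
  R[10]: 1 2 2 3 4 5 6 7 8 9 10
  R[11]: 1 2 3 4 5 6 7 8 9 10 11

giving w = (2, 7, 10, 1, 4, 6, 11, 5, 9, 8, 3) via Δ²R.

7 SE-corners of the 24-cell Rothe diagram give Ess(w):

[(3, 1, 0), (3, 6, 1), (3, 9, 2), (7, 5, 3), (7, 9, 5), (9, 8, 6), (10, 3, 2)]


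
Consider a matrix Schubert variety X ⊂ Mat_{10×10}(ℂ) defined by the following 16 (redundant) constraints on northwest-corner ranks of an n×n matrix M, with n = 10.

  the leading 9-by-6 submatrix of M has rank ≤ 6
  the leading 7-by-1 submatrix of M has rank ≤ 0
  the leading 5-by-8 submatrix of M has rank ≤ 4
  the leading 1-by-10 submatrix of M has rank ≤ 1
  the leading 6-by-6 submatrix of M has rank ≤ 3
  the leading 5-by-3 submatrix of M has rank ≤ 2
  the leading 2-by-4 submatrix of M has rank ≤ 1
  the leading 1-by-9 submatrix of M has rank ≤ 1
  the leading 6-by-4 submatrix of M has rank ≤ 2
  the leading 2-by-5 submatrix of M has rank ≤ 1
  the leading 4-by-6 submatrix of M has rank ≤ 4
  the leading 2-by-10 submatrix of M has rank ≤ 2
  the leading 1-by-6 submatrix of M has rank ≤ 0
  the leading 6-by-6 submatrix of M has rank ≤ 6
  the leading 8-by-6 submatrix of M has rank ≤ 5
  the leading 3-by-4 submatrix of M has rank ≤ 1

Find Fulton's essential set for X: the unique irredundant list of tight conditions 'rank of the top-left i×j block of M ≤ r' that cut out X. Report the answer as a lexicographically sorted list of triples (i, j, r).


The tightest implied rank at each (i,j), from the 16 conditions:

  0 | 0 | 0 | 0 | 0 | 0 | 1 | 1 | 1 | 1
  0 | 1 | 1 | 1 | 1 | 1 | 2 | 2 | 2 | 2
  0 | 1 | 1 | 1 | 2 | 2 | 3 | 3 | 3 | 3
  0 | 1 | 2 | 2 | 3 | 3 | 4 | 4 | 4 | 4
  0 | 1 | 2 | 2 | 3 | 3 | 4 | 4 | 5 | 5
  0 | 1 | 2 | 2 | 3 | 3 | 4 | 5 | 6 | 6
  0 | 1 | 2 | 3 | 4 | 4 | 5 | 6 | 7 | 7
  1 | 2 | 3 | 4 | 5 | 5 | 6 | 7 | 8 | 8
  1 | 2 | 3 | 4 | 5 | 6 | 7 | 8 | 9 | 9
  1 | 2 | 3 | 4 | 5 | 6 | 7 | 8 | 9 | 10

the unique w with this rank table is (7, 2, 5, 3, 9, 8, 4, 1, 6, 10).

D(w) has 19 cells with 6 SE-corners; essential set:

[(1, 6, 0), (3, 4, 1), (5, 8, 4), (6, 4, 2), (6, 6, 3), (7, 1, 0)]


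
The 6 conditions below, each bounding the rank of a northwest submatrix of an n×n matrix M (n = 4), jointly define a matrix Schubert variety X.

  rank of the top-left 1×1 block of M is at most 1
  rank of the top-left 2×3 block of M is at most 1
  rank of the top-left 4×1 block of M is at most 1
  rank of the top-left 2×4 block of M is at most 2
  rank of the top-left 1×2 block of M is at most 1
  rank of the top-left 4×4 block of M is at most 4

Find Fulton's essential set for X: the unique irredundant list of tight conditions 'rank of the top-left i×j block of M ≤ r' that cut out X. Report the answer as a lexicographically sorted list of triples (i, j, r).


Recovering R(i,j) via the rank-extension bound from the 6 conditions:

  row 1: 1, 1, 1, 1
  row 2: 1, 1, 1, 2
  row 3: 1, 2, 2, 3
  row 4: 1, 2, 3, 4

reading off 1-entries of Δ²R: w = (1, 4, 2, 3).

Rothe diagram D(w) (2 cells), 1 SE-corner (essential condition):

[(2, 3, 1)]


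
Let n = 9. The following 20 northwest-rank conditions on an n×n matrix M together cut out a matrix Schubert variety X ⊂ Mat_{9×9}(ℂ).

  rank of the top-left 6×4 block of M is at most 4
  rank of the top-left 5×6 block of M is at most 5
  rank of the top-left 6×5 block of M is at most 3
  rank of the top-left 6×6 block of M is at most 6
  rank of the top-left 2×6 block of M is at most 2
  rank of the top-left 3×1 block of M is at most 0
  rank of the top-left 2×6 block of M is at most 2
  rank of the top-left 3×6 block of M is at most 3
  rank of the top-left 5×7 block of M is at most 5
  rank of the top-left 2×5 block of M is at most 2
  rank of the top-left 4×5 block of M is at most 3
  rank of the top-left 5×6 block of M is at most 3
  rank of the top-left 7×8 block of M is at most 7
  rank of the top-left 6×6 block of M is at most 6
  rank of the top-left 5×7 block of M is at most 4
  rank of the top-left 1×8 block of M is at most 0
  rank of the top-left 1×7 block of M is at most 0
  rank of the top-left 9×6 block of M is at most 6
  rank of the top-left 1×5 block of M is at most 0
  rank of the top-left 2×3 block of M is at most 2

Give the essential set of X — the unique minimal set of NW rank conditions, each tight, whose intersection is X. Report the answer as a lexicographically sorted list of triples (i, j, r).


The tightest implied rank at each (i,j), from the 20 conditions:

  0 | 0 | 0 | 0 | 0 | 0 | 0 | 0 | 1
  0 | 1 | 1 | 1 | 1 | 1 | 1 | 1 | 2
  0 | 1 | 2 | 2 | 2 | 2 | 2 | 2 | 3
  1 | 2 | 3 | 3 | 3 | 3 | 3 | 3 | 4
  1 | 2 | 3 | 3 | 3 | 3 | 4 | 4 | 5
  1 | 2 | 3 | 3 | 3 | 4 | 5 | 5 | 6
  1 | 2 | 3 | 4 | 4 | 5 | 6 | 6 | 7
  1 | 2 | 3 | 4 | 5 | 6 | 7 | 7 | 8
  1 | 2 | 3 | 4 | 5 | 6 | 7 | 8 | 9

second differences of R give the permutation w = (9, 2, 3, 1, 7, 6, 4, 5, 8).

4 SE-corners of the 15-cell Rothe diagram give Ess(w):

[(1, 8, 0), (3, 1, 0), (5, 6, 3), (6, 5, 3)]


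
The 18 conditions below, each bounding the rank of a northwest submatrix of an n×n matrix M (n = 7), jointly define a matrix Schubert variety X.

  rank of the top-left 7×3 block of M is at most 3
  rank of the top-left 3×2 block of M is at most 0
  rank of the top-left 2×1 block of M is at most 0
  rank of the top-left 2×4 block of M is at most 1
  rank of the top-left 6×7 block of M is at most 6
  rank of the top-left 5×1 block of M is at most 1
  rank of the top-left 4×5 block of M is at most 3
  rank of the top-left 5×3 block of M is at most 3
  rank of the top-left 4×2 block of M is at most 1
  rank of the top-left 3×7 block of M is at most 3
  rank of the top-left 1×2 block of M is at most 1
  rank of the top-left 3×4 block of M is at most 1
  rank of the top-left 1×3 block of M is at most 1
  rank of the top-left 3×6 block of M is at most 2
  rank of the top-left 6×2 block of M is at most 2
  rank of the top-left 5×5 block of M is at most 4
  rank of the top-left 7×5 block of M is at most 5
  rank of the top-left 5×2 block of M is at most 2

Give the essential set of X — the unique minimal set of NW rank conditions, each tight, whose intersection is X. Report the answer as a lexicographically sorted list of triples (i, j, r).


Recovering R(i,j) via the rank-extension bound from the 18 conditions:

  row 1: 0 | 0 | 1 | 1 | 1 | 1 | 1
  row 2: 0 | 0 | 1 | 1 | 2 | 2 | 2
  row 3: 0 | 0 | 1 | 1 | 2 | 2 | 3
  row 4: 1 | 1 | 2 | 2 | 3 | 3 | 4
  row 5: 1 | 2 | 3 | 3 | 4 | 4 | 5
  row 6: 1 | 2 | 3 | 4 | 5 | 5 | 6
  row 7: 1 | 2 | 3 | 4 | 5 | 6 | 7

so w = (3, 5, 7, 1, 2, 4, 6).

Rothe diagram D(w) (9 cells), 3 SE-corners (essential conditions):

[(3, 2, 0), (3, 4, 1), (3, 6, 2)]


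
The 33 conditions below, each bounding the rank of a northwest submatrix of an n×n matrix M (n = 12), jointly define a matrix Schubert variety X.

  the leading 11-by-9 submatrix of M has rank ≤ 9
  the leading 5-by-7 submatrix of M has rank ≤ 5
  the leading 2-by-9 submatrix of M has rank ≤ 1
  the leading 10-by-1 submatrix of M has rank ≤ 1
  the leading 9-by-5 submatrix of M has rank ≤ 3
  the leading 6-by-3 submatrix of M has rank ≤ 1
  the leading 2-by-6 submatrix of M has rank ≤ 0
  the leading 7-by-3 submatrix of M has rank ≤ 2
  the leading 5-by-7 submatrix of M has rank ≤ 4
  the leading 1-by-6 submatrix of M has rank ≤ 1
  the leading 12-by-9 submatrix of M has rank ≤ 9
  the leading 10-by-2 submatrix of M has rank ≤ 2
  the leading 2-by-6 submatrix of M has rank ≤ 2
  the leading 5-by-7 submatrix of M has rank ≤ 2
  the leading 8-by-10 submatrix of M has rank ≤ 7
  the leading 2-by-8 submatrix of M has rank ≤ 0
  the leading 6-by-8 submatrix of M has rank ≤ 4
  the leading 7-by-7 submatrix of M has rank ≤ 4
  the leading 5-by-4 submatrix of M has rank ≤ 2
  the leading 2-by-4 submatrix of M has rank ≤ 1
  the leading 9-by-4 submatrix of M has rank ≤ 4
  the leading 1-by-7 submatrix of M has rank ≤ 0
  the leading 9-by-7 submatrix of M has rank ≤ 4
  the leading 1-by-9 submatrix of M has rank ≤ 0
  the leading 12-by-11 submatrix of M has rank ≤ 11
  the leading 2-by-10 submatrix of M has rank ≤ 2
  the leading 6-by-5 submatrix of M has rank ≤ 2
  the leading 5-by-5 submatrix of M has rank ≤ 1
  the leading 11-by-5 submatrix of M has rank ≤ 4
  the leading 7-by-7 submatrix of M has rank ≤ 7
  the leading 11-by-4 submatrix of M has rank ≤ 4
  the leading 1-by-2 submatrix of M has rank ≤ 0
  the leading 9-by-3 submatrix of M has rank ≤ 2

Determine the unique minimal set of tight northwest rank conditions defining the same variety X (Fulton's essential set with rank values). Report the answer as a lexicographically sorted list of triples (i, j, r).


The tightest implied rank at each (i,j), from the 33 conditions:

  row 1: 0 | 0 | 0 | 0 | 0 | 0 | 0 | 0 | 0 | 1 | 1 | 1
  row 2: 0 | 0 | 0 | 0 | 0 | 0 | 0 | 0 | 1 | 2 | 2 | 2
  row 3: 1 | 1 | 1 | 1 | 1 | 1 | 1 | 1 | 2 | 3 | 3 | 3
  row 4: 1 | 1 | 1 | 1 | 1 | 2 | 2 | 2 | 3 | 4 | 4 | 4
  row 5: 1 | 1 | 1 | 1 | 1 | 2 | 2 | 3 | 4 | 5 | 5 | 5
  row 6: 1 | 1 | 1 | 2 | 2 | 3 | 3 | 4 | 5 | 6 | 6 | 6
  row 7: 1 | 2 | 2 | 3 | 3 | 4 | 4 | 5 | 6 | 7 | 7 | 7
  row 8: 1 | 2 | 2 | 3 | 3 | 4 | 4 | 5 | 6 | 7 | 8 | 8
  row 9: 1 | 2 | 2 | 3 | 3 | 4 | 4 | 5 | 6 | 7 | 8 | 9
  row 10: 1 | 2 | 3 | 4 | 4 | 5 | 5 | 6 | 7 | 8 | 9 | 10
  row 11: 1 | 2 | 3 | 4 | 4 | 5 | 6 | 7 | 8 | 9 | 10 | 11
  row 12: 1 | 2 | 3 | 4 | 5 | 6 | 7 | 8 | 9 | 10 | 11 | 12

hence w(1..12) = (10, 9, 1, 6, 8, 4, 2, 11, 12, 3, 7, 5).

ℓ(w)=35; the 9 essential cells (i,j,r):

[(1, 9, 0), (2, 8, 0), (5, 5, 1), (5, 7, 2), (6, 3, 1), (9, 3, 2), (9, 5, 3), (9, 7, 4), (11, 5, 4)]
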